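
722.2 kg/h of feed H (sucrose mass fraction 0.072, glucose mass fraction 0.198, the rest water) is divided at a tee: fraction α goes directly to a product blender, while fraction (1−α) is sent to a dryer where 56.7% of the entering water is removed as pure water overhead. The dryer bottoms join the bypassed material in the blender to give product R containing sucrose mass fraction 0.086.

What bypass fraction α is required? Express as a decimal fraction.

All 722.2×0.072 = 51.998 kg/h of sucrose reaches R, so R = 51.998/0.086 = 604.63 kg/h and vapour = 117.57 kg/h.
The evaporator receives (1−α)·722.2 of feed at 0.730 water and removes 0.567 of that water:
0.567×0.730×(1−α)×722.2 = 117.57
(1−α) = 117.57/298.93 = 0.3933;  α = 0.6067.

0.607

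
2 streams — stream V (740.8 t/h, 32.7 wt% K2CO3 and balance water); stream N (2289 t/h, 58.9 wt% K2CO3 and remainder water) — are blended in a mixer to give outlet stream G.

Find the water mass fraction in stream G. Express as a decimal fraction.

Total flow out = 740.8 + 2289 = 3029.8 t/h.
water in = 740.8×0.673 + 2289×0.411 = 1439.3 t/h.
water mass fraction in G = 1439.3/3029.8 = 0.475.

0.475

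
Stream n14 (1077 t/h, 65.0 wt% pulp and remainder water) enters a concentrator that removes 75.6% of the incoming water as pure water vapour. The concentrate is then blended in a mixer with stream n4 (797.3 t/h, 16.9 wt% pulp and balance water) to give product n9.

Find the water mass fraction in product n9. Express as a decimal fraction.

0.475

Vapour removed = 0.756×0.350×1077 = 284.97 t/h; concentrate = 792.03 t/h.
water reaching the mixer = 91.976 (from concentrate) + 797.3×0.831 = 754.53 t/h.
Product flow = 792.03 + 797.3 = 1589.3 t/h; water fraction = 0.475.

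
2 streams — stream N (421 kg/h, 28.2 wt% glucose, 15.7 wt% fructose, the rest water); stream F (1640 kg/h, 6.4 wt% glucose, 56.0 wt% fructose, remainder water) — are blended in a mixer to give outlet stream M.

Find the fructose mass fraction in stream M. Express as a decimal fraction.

0.478

Total flow out = 421 + 1640 = 2061 kg/h.
fructose in = 421×0.157 + 1640×0.560 = 984.5 kg/h.
fructose mass fraction in M = 984.5/2061 = 0.478.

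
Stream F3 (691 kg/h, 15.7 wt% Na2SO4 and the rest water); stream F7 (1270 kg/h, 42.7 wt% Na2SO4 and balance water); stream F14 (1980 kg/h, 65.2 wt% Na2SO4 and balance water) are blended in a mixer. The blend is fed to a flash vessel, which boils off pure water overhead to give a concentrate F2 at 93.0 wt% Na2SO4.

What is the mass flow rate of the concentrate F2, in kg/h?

2088 kg/h

Na2SO4 entering = 691×0.157 + 1270×0.427 + 1980×0.652 = 1941.7 kg/h.
All Na2SO4 reports to F2, so F2 = 1941.7/0.930 = 2087.9 kg/h.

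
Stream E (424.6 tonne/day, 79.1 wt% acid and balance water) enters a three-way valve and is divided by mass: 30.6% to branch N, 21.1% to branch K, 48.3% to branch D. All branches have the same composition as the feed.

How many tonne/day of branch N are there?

129.9 tonne/day

Branch N flow = 0.306×424.6 = 129.93 tonne/day.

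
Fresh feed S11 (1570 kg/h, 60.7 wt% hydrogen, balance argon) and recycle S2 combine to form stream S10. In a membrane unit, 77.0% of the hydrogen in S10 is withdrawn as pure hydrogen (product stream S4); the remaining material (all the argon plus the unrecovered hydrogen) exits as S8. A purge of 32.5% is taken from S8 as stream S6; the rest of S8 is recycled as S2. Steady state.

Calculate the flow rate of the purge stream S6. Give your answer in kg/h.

701.3 kg/h

argon enters only via S11 and leaves only via the purge: 1570×0.393 = 0.325×(argon in S8), and the membrane unit passes all argon, so argon in S10 = argon in S8 = 1898.5 kg/h.
hydrogen in S10: m_A = 1570×0.607 + (1−0.325)·(1−0.770)·m_A, so m_A = 952.99/0.8448 = 1128.1 kg/h.
S8 = (1−0.770)×1128.1 + 1898.5 = 2158 kg/h.
Purge S6 = 0.325×2158 = 701.34 kg/h.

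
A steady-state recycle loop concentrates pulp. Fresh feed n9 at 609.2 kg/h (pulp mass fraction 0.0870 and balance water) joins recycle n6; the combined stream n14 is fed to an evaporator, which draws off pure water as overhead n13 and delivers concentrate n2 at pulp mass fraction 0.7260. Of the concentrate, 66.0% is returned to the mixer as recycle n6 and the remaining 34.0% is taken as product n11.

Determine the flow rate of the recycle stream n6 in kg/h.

141.7 kg/h

Overall pulp balance (none leaves overhead): pulp in fresh feed = pulp in product, i.e. 609.2×0.087 = (1−0.660)·n2·0.726.
n2 = 53/(0.726×0.340) = 214.72 kg/h.
Recycle n6 = 0.660×214.72 = 141.71 kg/h.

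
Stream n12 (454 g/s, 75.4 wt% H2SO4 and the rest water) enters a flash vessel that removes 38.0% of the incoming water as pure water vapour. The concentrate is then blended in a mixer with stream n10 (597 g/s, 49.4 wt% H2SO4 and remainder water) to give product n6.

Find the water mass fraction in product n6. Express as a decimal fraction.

Vapour removed = 0.380×0.246×454 = 42.44 g/s; concentrate = 411.56 g/s.
water reaching the mixer = 69.244 (from concentrate) + 597×0.506 = 371.33 g/s.
Product flow = 411.56 + 597 = 1008.6 g/s; water fraction = 0.368.

0.368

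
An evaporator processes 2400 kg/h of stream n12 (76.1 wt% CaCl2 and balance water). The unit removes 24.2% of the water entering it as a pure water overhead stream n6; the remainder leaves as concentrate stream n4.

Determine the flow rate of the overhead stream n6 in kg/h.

water entering = 2400×0.239 = 573.6 kg/h; overhead removed = 0.242×573.6 = 138.81 kg/h.

138.8 kg/h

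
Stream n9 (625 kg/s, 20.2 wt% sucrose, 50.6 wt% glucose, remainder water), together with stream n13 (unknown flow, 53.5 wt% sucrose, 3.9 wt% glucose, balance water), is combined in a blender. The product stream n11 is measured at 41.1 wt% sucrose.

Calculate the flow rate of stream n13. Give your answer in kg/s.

1053 kg/s

Let n13 be the unknown flow. Total out = 625 + n13.
sucrose balance: 126.25 + 0.535·n13 = 0.411·(625 + n13)
(0.535 − 0.411)·n13 = 0.411×625 − 126.25 = 130.62
n13 = 130.62 / 0.124 = 1053.4 kg/s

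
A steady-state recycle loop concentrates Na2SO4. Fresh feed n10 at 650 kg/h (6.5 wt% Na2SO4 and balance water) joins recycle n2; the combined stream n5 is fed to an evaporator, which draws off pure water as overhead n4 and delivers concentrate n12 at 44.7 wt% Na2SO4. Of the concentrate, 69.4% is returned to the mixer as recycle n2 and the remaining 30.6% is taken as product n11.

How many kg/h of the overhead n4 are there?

Overall Na2SO4 balance (none leaves overhead): Na2SO4 in fresh feed = Na2SO4 in product, i.e. 650×0.065 = (1−0.694)·n12·0.447.
n12 = 42.25/(0.447×0.306) = 308.89 kg/h.
Recycle n2 = 0.694×308.89 = 214.37 kg/h.
Combined feed n5 = 650 + 214.37 = 864.37 kg/h.
Overhead n4 = n5 − n12 = 864.37 − 308.89 = 555.48 kg/h.

555.5 kg/h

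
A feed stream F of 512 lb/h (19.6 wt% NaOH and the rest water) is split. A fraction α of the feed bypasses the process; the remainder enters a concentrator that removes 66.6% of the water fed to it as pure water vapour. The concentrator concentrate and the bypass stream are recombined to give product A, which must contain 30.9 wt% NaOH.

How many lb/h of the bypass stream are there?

162.3 lb/h

All 512×0.196 = 100.35 lb/h of NaOH reaches A, so A = 100.35/0.309 = 324.76 lb/h and vapour = 187.24 lb/h.
The evaporator receives (1−α)·512 of feed at 0.804 water and removes 0.666 of that water:
0.666×0.804×(1−α)×512 = 187.24
(1−α) = 187.24/274.16 = 0.6830;  α = 0.3170.
Bypass flow = 0.3170×512 = 162.33 lb/h.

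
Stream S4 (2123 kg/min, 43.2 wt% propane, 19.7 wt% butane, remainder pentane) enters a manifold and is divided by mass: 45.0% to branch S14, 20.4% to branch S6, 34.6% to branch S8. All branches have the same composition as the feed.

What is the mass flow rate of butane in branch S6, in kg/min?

Branch S6 total = 0.204×2123 = 433.09 kg/min.
butane in S6 = 0.197×433.09 = 85.319 kg/min.

85.32 kg/min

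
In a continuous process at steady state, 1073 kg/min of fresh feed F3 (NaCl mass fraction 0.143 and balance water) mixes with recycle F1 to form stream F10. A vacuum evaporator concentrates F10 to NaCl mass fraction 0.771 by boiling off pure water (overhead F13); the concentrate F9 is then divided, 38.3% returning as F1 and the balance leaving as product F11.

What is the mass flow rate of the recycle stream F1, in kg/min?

123.5 kg/min

Overall NaCl balance (none leaves overhead): NaCl in fresh feed = NaCl in product, i.e. 1073×0.143 = (1−0.383)·F9·0.771.
F9 = 153.44/(0.771×0.617) = 322.55 kg/min.
Recycle F1 = 0.383×322.55 = 123.54 kg/min.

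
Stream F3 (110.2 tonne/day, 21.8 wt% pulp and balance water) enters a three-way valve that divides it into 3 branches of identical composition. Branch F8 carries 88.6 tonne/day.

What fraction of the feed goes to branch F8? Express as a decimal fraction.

Fraction to F8 = 88.6/110.2 = 0.8040.

0.804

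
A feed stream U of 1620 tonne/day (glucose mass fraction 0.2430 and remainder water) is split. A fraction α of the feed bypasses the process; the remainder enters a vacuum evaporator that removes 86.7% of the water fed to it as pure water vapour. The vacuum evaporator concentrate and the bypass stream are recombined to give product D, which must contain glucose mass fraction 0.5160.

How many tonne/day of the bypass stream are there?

All 1620×0.243 = 393.66 tonne/day of glucose reaches D, so D = 393.66/0.516 = 762.91 tonne/day and vapour = 857.09 tonne/day.
The evaporator receives (1−α)·1620 of feed at 0.757 water and removes 0.867 of that water:
0.867×0.757×(1−α)×1620 = 857.09
(1−α) = 857.09/1063.2 = 0.8061;  α = 0.1939.
Bypass flow = 0.1939×1620 = 314.09 tonne/day.

314.1 tonne/day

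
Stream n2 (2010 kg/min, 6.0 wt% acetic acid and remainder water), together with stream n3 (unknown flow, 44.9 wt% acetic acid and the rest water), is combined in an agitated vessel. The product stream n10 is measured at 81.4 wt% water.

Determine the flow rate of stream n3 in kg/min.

Let n3 be the unknown flow. Total out = 2010 + n3.
water balance: 1889.4 + 0.551·n3 = 0.814·(2010 + n3)
(0.551 − 0.814)·n3 = 0.814×2010 − 1889.4 = -253.26
n3 = -253.26 / -0.263 = 962.97 kg/min

963 kg/min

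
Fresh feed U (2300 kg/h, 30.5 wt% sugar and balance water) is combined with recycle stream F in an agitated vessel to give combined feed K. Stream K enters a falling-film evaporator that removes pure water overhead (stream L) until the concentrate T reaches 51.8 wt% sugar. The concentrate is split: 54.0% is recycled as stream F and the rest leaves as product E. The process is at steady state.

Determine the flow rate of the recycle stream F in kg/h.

Overall sugar balance (none leaves overhead): sugar in fresh feed = sugar in product, i.e. 2300×0.305 = (1−0.540)·T·0.518.
T = 701.5/(0.518×0.460) = 2944 kg/h.
Recycle F = 0.540×2944 = 1589.8 kg/h.

1590 kg/h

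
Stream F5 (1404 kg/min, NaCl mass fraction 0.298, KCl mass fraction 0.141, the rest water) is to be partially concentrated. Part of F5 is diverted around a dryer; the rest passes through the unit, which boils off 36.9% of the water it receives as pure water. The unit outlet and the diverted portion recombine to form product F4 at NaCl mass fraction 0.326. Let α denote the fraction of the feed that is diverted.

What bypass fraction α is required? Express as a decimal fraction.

All 1404×0.298 = 418.39 kg/min of NaCl reaches F4, so F4 = 418.39/0.326 = 1283.4 kg/min and vapour = 120.59 kg/min.
The evaporator receives (1−α)·1404 of feed at 0.561 water and removes 0.369 of that water:
0.369×0.561×(1−α)×1404 = 120.59
(1−α) = 120.59/290.64 = 0.4149;  α = 0.5851.

0.585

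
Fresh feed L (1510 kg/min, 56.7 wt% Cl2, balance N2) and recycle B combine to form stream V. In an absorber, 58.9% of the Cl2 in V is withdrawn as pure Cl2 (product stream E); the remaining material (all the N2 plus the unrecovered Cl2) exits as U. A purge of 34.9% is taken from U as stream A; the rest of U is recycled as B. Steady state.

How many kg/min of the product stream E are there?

Cl2 in V: m_A = 1510×0.567 + (1−0.349)·(1−0.589)·m_A, so m_A = 856.17/0.7324 = 1168.9 kg/min.
Product E = 0.589×1168.9 = 688.5 kg/min.

688.5 kg/min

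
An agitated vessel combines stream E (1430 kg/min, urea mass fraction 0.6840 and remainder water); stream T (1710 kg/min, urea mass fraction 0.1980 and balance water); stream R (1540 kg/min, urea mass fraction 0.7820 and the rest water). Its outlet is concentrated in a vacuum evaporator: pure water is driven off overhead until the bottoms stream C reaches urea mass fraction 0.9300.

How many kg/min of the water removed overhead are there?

1969 kg/min

urea entering = 1430×0.684 + 1710×0.198 + 1540×0.782 = 2521 kg/min.
All urea reports to C, so C = 2521/0.930 = 2710.7 kg/min.
Total feed = 4680 kg/min; overhead = 4680 − 2710.7 = 1969.3 kg/min.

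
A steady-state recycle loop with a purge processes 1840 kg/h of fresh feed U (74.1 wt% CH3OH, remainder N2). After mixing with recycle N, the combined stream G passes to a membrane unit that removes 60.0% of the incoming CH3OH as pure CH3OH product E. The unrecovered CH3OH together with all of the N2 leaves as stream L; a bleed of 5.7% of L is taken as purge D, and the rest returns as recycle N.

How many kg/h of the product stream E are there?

CH3OH in G: m_A = 1840×0.741 + (1−0.057)·(1−0.600)·m_A, so m_A = 1363.4/0.6228 = 2189.2 kg/h.
Product E = 0.600×2189.2 = 1313.5 kg/h.

1314 kg/h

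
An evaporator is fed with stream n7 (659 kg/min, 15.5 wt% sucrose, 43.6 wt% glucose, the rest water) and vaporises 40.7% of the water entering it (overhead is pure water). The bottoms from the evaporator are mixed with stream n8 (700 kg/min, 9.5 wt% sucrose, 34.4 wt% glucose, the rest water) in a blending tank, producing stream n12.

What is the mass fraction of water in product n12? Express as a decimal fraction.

0.442

Vapour removed = 0.407×0.409×659 = 109.7 kg/min; concentrate = 549.3 kg/min.
water reaching the mixer = 159.83 (from concentrate) + 700×0.561 = 552.53 kg/min.
Product flow = 549.3 + 700 = 1249.3 kg/min; water fraction = 0.442.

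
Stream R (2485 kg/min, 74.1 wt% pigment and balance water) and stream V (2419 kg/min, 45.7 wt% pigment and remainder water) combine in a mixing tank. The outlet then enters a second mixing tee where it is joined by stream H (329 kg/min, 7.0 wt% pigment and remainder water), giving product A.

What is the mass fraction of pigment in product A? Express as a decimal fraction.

0.568

Overall, product flow = 5233 kg/min.
pigment in = 2485×0.741 + 2419×0.457 + 329×0.070 = 2969.9 kg/min.
pigment fraction in A = 0.568.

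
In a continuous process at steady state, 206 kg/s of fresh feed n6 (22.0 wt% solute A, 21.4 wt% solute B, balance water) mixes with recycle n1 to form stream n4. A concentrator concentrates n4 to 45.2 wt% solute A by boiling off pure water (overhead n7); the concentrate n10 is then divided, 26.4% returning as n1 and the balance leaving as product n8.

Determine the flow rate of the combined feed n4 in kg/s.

242 kg/s

Overall solute A balance (none leaves overhead): solute A in fresh feed = solute A in product, i.e. 206×0.220 = (1−0.264)·n10·0.452.
n10 = 45.32/(0.452×0.736) = 136.23 kg/s.
Recycle n1 = 0.264×136.23 = 35.965 kg/s.
Combined feed n4 = 206 + 35.965 = 241.96 kg/s.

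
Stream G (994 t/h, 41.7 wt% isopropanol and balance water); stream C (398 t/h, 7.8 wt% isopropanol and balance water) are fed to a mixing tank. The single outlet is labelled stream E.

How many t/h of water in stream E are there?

946.5 t/h

water out = water in = 994×0.583 + 398×0.922 = 946.46 t/h.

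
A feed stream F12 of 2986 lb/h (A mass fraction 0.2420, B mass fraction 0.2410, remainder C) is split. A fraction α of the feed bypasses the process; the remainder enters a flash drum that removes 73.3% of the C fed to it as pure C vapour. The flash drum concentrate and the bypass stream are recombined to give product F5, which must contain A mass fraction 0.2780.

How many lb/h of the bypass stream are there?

1966 lb/h

All 2986×0.242 = 722.61 lb/h of A reaches F5, so F5 = 722.61/0.278 = 2599.3 lb/h and vapour = 386.68 lb/h.
The evaporator receives (1−α)·2986 of feed at 0.517 C and removes 0.733 of that C:
0.733×0.517×(1−α)×2986 = 386.68
(1−α) = 386.68/1131.6 = 0.3417;  α = 0.6583.
Bypass flow = 0.6583×2986 = 1965.6 lb/h.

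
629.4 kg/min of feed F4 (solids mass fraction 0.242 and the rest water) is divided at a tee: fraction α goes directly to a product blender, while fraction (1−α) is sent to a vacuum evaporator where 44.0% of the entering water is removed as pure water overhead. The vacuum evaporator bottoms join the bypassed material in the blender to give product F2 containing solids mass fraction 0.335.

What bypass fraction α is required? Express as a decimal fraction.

0.168

All 629.4×0.242 = 152.31 kg/min of solids reaches F2, so F2 = 152.31/0.335 = 454.67 kg/min and vapour = 174.73 kg/min.
The evaporator receives (1−α)·629.4 of feed at 0.758 water and removes 0.440 of that water:
0.440×0.758×(1−α)×629.4 = 174.73
(1−α) = 174.73/209.92 = 0.8324;  α = 0.1676.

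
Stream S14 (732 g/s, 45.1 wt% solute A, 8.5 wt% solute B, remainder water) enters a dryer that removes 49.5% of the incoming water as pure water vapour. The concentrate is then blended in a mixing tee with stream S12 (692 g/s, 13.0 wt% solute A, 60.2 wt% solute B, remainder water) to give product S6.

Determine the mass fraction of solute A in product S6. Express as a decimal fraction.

0.335

Vapour removed = 0.495×0.464×732 = 168.13 g/s; concentrate = 563.87 g/s.
solute A reaching the mixer = 330.13 (from concentrate) + 692×0.130 = 420.09 g/s.
Product flow = 563.87 + 692 = 1255.9 g/s; solute A fraction = 0.335.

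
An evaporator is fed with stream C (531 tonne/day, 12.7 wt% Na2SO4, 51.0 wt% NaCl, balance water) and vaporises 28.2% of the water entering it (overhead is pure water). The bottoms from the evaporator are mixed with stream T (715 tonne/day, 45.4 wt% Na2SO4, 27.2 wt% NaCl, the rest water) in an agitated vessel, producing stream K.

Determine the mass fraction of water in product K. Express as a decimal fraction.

Vapour removed = 0.282×0.363×531 = 54.356 tonne/day; concentrate = 476.64 tonne/day.
water reaching the mixer = 138.4 (from concentrate) + 715×0.274 = 334.31 tonne/day.
Product flow = 476.64 + 715 = 1191.6 tonne/day; water fraction = 0.2805.

0.2805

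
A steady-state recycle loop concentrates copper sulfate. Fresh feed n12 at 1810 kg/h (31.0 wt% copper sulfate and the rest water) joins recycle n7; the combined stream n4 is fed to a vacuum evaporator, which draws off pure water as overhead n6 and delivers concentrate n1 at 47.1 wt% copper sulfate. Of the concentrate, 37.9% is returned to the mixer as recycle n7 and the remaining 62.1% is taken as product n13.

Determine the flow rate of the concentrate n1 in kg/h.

Overall copper sulfate balance (none leaves overhead): copper sulfate in fresh feed = copper sulfate in product, i.e. 1810×0.310 = (1−0.379)·n1·0.471.
n1 = 561.1/(0.471×0.621) = 1918.3 kg/h.

1918 kg/h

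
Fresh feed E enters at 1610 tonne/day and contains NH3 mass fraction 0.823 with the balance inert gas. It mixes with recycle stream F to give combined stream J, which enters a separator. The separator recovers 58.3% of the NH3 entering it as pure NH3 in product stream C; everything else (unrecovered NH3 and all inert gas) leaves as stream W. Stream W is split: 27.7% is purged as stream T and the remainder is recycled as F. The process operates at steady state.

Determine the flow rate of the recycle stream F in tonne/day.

1316 tonne/day

inert gas enters only via E and leaves only via the purge: 1610×0.177 = 0.277×(inert gas in W), and the separator passes all inert gas, so inert gas in J = inert gas in W = 1028.8 tonne/day.
NH3 in J: m_A = 1610×0.823 + (1−0.277)·(1−0.583)·m_A, so m_A = 1325/0.6985 = 1896.9 tonne/day.
W = (1−0.583)×1896.9 + 1028.8 = 1819.8 tonne/day.
Recycle F = (1−0.277)×1819.8 = 1315.7 tonne/day.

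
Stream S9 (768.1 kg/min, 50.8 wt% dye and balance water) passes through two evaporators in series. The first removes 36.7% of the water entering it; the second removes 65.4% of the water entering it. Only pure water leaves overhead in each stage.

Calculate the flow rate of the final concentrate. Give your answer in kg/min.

473 kg/min

water in feed = 768.1×0.492 = 377.91 kg/min.
After stage 1: water left = (1−0.367)×377.91 = 239.21; stream total = 629.41 kg/min.
After stage 2: water left = (1−0.654)×239.21 = 82.768; final concentrate = 472.96 kg/min.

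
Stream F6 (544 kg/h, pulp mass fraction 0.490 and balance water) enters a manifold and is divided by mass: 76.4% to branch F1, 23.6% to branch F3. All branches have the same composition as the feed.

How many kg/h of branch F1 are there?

415.6 kg/h

Branch F1 flow = 0.764×544 = 415.62 kg/h.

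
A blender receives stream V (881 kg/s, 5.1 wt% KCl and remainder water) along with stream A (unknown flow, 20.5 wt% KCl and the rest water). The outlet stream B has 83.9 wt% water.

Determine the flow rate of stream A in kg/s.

2203 kg/s

Let A be the unknown flow. Total out = 881 + A.
water balance: 836.07 + 0.795·A = 0.839·(881 + A)
(0.795 − 0.839)·A = 0.839×881 − 836.07 = -96.91
A = -96.91 / -0.044 = 2202.5 kg/s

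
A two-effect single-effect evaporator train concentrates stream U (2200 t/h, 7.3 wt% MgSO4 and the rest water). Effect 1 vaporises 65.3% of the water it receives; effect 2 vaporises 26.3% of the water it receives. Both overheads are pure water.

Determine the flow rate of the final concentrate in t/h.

682.2 t/h

water in feed = 2200×0.927 = 2039.4 t/h.
After stage 1: water left = (1−0.653)×2039.4 = 707.67; stream total = 868.27 t/h.
After stage 2: water left = (1−0.263)×707.67 = 521.55; final concentrate = 682.15 t/h.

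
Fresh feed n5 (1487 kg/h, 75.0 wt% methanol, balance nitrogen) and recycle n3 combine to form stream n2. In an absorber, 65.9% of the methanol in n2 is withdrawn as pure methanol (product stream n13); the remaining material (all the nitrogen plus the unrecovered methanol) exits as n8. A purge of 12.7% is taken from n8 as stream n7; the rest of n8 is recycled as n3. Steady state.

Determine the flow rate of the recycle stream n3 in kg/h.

3028 kg/h

nitrogen enters only via n5 and leaves only via the purge: 1487×0.250 = 0.127×(nitrogen in n8), and the absorber passes all nitrogen, so nitrogen in n2 = nitrogen in n8 = 2927.2 kg/h.
methanol in n2: m_A = 1487×0.750 + (1−0.127)·(1−0.659)·m_A, so m_A = 1115.2/0.7023 = 1588 kg/h.
n8 = (1−0.659)×1588 + 2927.2 = 3468.7 kg/h.
Recycle n3 = (1−0.127)×3468.7 = 3028.1 kg/h.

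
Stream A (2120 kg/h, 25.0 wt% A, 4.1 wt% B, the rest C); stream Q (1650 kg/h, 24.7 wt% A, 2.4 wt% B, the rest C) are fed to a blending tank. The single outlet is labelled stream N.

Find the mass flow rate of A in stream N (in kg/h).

A out = A in = 2120×0.250 + 1650×0.247 = 937.55 kg/h.

937.5 kg/h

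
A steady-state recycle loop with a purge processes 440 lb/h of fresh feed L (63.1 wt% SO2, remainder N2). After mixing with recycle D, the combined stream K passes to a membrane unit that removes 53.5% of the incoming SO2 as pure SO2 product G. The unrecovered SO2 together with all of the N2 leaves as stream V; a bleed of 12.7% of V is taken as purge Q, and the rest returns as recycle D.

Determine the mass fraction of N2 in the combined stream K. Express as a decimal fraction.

0.732

N2 enters only via L and leaves only via the purge: 440×0.369 = 0.127×(N2 in V), and the membrane unit passes all N2, so N2 in K = N2 in V = 1278.4 lb/h.
SO2 in K: m_A = 440×0.631 + (1−0.127)·(1−0.535)·m_A, so m_A = 277.64/0.5941 = 467.36 lb/h.
K = 467.36 + 1278.4 = 1745.8 lb/h.
N2 fraction in K = 1278.4/1745.8 = 0.732.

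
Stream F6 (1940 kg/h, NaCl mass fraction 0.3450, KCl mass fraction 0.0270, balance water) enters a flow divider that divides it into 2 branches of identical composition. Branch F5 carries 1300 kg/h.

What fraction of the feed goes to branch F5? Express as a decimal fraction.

Fraction to F5 = 1300/1940 = 0.6701.

0.670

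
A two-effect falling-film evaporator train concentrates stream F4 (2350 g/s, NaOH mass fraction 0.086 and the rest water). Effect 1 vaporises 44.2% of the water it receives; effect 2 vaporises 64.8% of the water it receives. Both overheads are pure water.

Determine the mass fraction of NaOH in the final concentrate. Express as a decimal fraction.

0.324

water in feed = 2350×0.914 = 2147.9 g/s.
After stage 1: water left = (1−0.442)×2147.9 = 1198.5; stream total = 1400.6 g/s.
After stage 2: water left = (1−0.648)×1198.5 = 421.88; final concentrate = 623.98 g/s.
NaOH fraction = 202.1/623.98 = 0.324.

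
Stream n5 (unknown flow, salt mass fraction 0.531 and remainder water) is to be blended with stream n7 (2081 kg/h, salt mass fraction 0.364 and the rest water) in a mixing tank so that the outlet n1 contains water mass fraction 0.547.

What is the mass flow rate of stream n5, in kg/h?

Let n5 be the unknown flow. Total out = 2081 + n5.
water balance: 1323.5 + 0.469·n5 = 0.547·(2081 + n5)
(0.469 − 0.547)·n5 = 0.547×2081 − 1323.5 = -185.21
n5 = -185.21 / -0.078 = 2374.5 kg/h

2374 kg/h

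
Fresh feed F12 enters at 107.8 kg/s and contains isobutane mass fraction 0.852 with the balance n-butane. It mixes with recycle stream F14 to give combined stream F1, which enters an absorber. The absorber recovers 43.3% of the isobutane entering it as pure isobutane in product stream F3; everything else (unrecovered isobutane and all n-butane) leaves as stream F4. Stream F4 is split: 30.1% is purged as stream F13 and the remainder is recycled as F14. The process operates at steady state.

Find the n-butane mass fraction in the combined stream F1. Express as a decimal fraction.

n-butane enters only via F12 and leaves only via the purge: 107.8×0.148 = 0.301×(n-butane in F4), and the absorber passes all n-butane, so n-butane in F1 = n-butane in F4 = 53.005 kg/s.
isobutane in F1: m_A = 107.8×0.852 + (1−0.301)·(1−0.433)·m_A, so m_A = 91.846/0.6037 = 152.15 kg/s.
F1 = 152.15 + 53.005 = 205.15 kg/s.
n-butane fraction in F1 = 53.005/205.15 = 0.258.

0.258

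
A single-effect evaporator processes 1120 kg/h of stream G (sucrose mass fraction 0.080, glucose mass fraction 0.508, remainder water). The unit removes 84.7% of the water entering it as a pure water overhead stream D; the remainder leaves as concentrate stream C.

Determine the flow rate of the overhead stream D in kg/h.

390.8 kg/h

water entering = 1120×0.412 = 461.44 kg/h; overhead removed = 0.847×461.44 = 390.84 kg/h.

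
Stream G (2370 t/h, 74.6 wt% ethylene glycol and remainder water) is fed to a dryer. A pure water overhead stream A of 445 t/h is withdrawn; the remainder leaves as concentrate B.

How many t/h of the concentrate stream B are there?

Concentrate = 2370 − 445 = 1925 t/h.

1925 t/h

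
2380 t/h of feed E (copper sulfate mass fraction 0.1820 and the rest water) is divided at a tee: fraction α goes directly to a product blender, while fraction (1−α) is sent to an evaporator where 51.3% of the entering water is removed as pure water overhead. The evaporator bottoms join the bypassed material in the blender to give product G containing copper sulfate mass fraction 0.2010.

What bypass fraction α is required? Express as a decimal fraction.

0.775

All 2380×0.182 = 433.16 t/h of copper sulfate reaches G, so G = 433.16/0.201 = 2155 t/h and vapour = 224.98 t/h.
The evaporator receives (1−α)·2380 of feed at 0.818 water and removes 0.513 of that water:
0.513×0.818×(1−α)×2380 = 224.98
(1−α) = 224.98/998.73 = 0.2253;  α = 0.7747.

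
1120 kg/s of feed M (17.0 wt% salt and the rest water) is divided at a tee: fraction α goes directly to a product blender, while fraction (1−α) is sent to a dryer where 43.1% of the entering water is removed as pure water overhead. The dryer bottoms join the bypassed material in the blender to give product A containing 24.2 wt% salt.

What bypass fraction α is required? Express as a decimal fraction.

0.168

All 1120×0.170 = 190.4 kg/s of salt reaches A, so A = 190.4/0.242 = 786.78 kg/s and vapour = 333.22 kg/s.
The evaporator receives (1−α)·1120 of feed at 0.830 water and removes 0.431 of that water:
0.431×0.830×(1−α)×1120 = 333.22
(1−α) = 333.22/400.66 = 0.8317;  α = 0.1683.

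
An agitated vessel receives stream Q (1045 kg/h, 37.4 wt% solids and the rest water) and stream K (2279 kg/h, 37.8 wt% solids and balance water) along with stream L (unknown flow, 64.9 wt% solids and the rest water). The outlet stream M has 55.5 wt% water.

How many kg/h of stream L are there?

1112 kg/h

Let L be the unknown flow. Total out = 3324 + L.
water balance: 2071.7 + 0.351·L = 0.555·(3324 + L)
(0.351 − 0.555)·L = 0.555×3324 − 2071.7 = -226.89
L = -226.89 / -0.204 = 1112.2 kg/h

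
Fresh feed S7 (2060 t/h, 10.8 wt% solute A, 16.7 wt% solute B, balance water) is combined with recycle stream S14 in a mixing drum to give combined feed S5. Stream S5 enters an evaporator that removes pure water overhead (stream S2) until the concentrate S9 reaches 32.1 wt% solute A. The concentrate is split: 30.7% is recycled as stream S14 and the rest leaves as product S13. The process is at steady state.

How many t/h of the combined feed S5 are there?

Overall solute A balance (none leaves overhead): solute A in fresh feed = solute A in product, i.e. 2060×0.108 = (1−0.307)·S9·0.321.
S9 = 222.48/(0.321×0.693) = 1000.1 t/h.
Recycle S14 = 0.307×1000.1 = 307.04 t/h.
Combined feed S5 = 2060 + 307.04 = 2367 t/h.

2367 t/h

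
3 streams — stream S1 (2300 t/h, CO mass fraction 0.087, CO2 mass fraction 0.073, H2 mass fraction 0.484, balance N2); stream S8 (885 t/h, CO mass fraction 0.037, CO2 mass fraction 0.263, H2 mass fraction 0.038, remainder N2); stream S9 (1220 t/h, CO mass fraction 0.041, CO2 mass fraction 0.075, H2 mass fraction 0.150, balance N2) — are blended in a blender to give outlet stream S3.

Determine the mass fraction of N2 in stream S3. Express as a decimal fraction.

0.522

Total flow out = 2300 + 885 + 1220 = 4405 t/h.
N2 in = 2300×0.356 + 885×0.662 + 1220×0.734 = 2300.2 t/h.
N2 mass fraction in S3 = 2300.2/4405 = 0.522.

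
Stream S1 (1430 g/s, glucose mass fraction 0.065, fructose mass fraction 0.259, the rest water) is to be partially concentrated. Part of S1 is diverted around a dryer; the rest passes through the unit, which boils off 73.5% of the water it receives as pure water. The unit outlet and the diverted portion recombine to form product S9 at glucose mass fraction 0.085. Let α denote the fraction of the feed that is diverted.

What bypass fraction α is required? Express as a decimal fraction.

All 1430×0.065 = 92.95 g/s of glucose reaches S9, so S9 = 92.95/0.085 = 1093.5 g/s and vapour = 336.47 g/s.
The evaporator receives (1−α)·1430 of feed at 0.676 water and removes 0.735 of that water:
0.735×0.676×(1−α)×1430 = 336.47
(1−α) = 336.47/710.51 = 0.4736;  α = 0.5264.

0.526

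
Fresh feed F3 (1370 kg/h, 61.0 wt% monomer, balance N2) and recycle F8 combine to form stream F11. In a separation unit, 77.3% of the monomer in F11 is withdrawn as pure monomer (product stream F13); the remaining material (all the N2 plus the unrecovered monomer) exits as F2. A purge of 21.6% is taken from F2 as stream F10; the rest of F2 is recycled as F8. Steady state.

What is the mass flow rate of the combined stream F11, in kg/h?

3490 kg/h

N2 enters only via F3 and leaves only via the purge: 1370×0.390 = 0.216×(N2 in F2), and the separation unit passes all N2, so N2 in F11 = N2 in F2 = 2473.6 kg/h.
monomer in F11: m_A = 1370×0.610 + (1−0.216)·(1−0.773)·m_A, so m_A = 835.7/0.8220 = 1016.6 kg/h.
F11 = 1016.6 + 2473.6 = 3490.2 kg/h.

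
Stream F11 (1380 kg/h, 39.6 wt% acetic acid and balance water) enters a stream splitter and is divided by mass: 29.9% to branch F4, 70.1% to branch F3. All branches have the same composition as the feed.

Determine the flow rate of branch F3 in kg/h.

Branch F3 flow = 0.701×1380 = 967.38 kg/h.

967.4 kg/h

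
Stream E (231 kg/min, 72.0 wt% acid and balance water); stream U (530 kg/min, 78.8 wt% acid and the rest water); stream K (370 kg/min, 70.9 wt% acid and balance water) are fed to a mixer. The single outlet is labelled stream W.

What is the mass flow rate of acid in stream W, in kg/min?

acid out = acid in = 231×0.720 + 530×0.788 + 370×0.709 = 846.29 kg/min.

846.3 kg/min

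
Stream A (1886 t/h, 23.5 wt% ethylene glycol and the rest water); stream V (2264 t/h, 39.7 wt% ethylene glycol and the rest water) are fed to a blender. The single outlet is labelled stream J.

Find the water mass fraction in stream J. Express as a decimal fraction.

0.677

Total flow out = 1886 + 2264 = 4150 t/h.
water in = 1886×0.765 + 2264×0.603 = 2808 t/h.
water mass fraction in J = 2808/4150 = 0.677.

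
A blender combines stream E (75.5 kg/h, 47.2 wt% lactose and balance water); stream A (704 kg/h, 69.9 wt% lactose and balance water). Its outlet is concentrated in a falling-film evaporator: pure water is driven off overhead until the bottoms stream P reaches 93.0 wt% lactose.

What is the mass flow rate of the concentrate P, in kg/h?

567.5 kg/h

lactose entering = 75.5×0.472 + 704×0.699 = 527.73 kg/h.
All lactose reports to P, so P = 527.73/0.930 = 567.45 kg/h.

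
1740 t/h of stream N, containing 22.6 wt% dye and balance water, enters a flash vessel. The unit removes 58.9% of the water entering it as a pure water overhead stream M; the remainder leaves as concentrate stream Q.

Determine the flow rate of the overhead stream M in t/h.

water entering = 1740×0.774 = 1346.8 t/h; overhead removed = 0.589×1346.8 = 793.24 t/h.

793.2 t/h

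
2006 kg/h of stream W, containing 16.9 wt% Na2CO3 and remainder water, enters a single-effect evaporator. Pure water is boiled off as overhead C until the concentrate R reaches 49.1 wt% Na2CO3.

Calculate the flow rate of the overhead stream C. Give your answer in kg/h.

1316 kg/h

Na2CO3 is conserved: 2006×0.169 = 339.01 kg/h all reports to the concentrate.
Concentrate = 339.01/(target fraction) = 690.46 kg/h.
Overhead = 2006 − 690.46 = 1315.5 kg/h.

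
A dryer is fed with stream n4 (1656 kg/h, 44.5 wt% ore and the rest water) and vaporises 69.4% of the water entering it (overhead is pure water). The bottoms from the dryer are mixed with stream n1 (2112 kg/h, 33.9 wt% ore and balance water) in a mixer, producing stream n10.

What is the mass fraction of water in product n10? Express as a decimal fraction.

0.536

Vapour removed = 0.694×0.555×1656 = 637.84 kg/h; concentrate = 1018.2 kg/h.
water reaching the mixer = 281.24 (from concentrate) + 2112×0.661 = 1677.3 kg/h.
Product flow = 1018.2 + 2112 = 3130.2 kg/h; water fraction = 0.536.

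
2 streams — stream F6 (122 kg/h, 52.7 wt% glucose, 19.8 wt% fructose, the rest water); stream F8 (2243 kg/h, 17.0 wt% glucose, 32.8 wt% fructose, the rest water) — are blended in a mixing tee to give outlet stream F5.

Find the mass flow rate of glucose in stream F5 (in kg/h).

445.6 kg/h

glucose out = glucose in = 122×0.527 + 2243×0.170 = 445.6 kg/h.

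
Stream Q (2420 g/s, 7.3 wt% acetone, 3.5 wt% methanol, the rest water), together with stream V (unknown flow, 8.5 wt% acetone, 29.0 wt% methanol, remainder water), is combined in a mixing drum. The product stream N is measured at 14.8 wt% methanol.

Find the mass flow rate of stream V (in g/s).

1926 g/s

Let V be the unknown flow. Total out = 2420 + V.
methanol balance: 84.7 + 0.290·V = 0.148·(2420 + V)
(0.290 − 0.148)·V = 0.148×2420 − 84.7 = 273.46
V = 273.46 / 0.142 = 1925.8 g/s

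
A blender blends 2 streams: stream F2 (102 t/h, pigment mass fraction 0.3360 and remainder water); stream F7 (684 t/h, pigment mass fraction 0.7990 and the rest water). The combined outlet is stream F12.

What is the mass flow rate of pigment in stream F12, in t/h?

pigment out = pigment in = 102×0.336 + 684×0.799 = 580.79 t/h.

580.8 t/h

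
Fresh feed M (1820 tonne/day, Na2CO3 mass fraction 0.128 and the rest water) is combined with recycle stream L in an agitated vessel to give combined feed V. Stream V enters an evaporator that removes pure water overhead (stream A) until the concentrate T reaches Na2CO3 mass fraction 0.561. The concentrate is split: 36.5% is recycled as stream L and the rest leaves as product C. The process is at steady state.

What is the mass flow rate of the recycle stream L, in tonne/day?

Overall Na2CO3 balance (none leaves overhead): Na2CO3 in fresh feed = Na2CO3 in product, i.e. 1820×0.128 = (1−0.365)·T·0.561.
T = 232.96/(0.561×0.635) = 653.95 tonne/day.
Recycle L = 0.365×653.95 = 238.69 tonne/day.

238.7 tonne/day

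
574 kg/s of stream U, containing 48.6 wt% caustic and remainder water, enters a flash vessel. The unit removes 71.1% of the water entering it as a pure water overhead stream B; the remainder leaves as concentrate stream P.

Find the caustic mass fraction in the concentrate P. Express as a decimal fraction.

caustic is not removed: 574×0.486 = 278.96 kg/s of caustic enters P.
water entering = 574×0.514 = 295.04 kg/s; overhead removed = 0.711×295.04 = 209.77 kg/s.
Concentrate = 574 − 209.77 = 364.23 kg/s.
Mass fraction = 278.96/364.23 = 0.766.

0.766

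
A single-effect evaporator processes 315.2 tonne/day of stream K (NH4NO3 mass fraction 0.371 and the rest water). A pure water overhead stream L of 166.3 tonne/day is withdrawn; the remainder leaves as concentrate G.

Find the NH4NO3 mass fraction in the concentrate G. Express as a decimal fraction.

0.785

NH4NO3 is not removed: 315.2×0.371 = 116.94 tonne/day of NH4NO3 enters G.
Concentrate = 315.2 − 166.3 = 148.9 tonne/day.
Mass fraction = 116.94/148.9 = 0.785.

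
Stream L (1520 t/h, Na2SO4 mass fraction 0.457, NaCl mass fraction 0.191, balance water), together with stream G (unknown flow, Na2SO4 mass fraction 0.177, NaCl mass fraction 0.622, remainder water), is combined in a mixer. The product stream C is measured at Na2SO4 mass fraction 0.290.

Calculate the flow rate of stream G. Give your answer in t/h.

2246 t/h

Let G be the unknown flow. Total out = 1520 + G.
Na2SO4 balance: 694.64 + 0.177·G = 0.290·(1520 + G)
(0.177 − 0.290)·G = 0.290×1520 − 694.64 = -253.84
G = -253.84 / -0.113 = 2246.4 t/h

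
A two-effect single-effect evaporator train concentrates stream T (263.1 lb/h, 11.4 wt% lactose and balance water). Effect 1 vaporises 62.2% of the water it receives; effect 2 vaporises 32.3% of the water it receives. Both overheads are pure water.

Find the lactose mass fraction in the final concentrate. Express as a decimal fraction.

water in feed = 263.1×0.886 = 233.11 lb/h.
After stage 1: water left = (1−0.622)×233.11 = 88.114; stream total = 118.11 lb/h.
After stage 2: water left = (1−0.323)×88.114 = 59.653; final concentrate = 89.647 lb/h.
lactose fraction = 29.993/89.647 = 0.335.

0.335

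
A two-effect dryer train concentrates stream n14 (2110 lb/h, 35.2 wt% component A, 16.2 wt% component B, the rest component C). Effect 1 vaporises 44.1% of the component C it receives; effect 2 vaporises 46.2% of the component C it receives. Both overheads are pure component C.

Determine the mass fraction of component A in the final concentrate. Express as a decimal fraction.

component C in feed = 2110×0.486 = 1025.5 lb/h.
After stage 1: component C left = (1−0.441)×1025.5 = 573.23; stream total = 1657.8 lb/h.
After stage 2: component C left = (1−0.462)×573.23 = 308.4; final concentrate = 1392.9 lb/h.
component A fraction = 742.72/1392.9 = 0.533.

0.533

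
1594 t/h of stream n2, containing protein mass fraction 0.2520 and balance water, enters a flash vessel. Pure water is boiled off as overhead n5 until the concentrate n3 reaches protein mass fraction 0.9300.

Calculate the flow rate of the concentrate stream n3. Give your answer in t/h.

431.9 t/h

protein is conserved: 1594×0.252 = 401.69 t/h all reports to the concentrate.
Concentrate = 401.69/(target fraction) = 431.92 t/h.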